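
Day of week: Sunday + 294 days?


Start: Sunday (index 6)
(6 + 294) mod 7
= 300 mod 7
= 6
Index 6 → Sunday

Sunday


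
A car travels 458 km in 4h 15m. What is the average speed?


Distance: 458 km
Time: 4h 15m = 255 min = 255/60 = 17/4 hours
Speed = 458 ÷ (17/4) = 458 × 4 / 17 = 1832/17 ≈ 107.8 km/h

107.8 km/h


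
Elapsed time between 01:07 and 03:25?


2h 18m

End time in minutes: 3×60 + 25 = 205
Start time in minutes: 1×60 + 7 = 67
Difference = 205 - 67 = 138 minutes
= 2 hours 18 minutes


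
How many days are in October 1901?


31 days

Month: October (month 10)
October has 31 days


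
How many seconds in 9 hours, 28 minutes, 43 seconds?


34123 seconds

Hours: 9 × 3600 = 32400
Minutes: 28 × 60 = 1680
Seconds: 43
Total = 32400 + 1680 + 43 = 34123


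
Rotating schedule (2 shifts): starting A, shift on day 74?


Shift B

Shifts: A, B
Start: A (index 0)
Day 74: (0 + 74 - 1) mod 2
= 73 mod 2
= 1
Index 1 → shift B


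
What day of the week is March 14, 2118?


Monday

Zeller's congruence:
q=14, m=3, k=18, j=21
h = (14 + ⌊13×4/5⌋ + 18 + ⌊18/4⌋ + ⌊21/4⌋ - 2×21) mod 7
= (14 + 10 + 18 + 4 + 5 - 42) mod 7
= 9 mod 7 = 2
h=2 → Monday


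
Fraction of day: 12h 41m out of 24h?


Total minutes: 12×60 + 41 = 761
Day = 24×60 = 1440 minutes
Fraction = 761/1440 ≈ 0.5285
As a percentage: 761/1440 × 100 ≈ 52.85%

0.5285 (52.85%)


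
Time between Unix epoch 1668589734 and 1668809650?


219916 seconds (61.1 hours / 2.55 days)

Difference = 1668809650 - 1668589734 = 219916 seconds
In hours: 219916 / 3600 ≈ 61.1
In days: 219916 / 86400 ≈ 2.55


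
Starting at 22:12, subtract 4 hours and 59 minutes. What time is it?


17:13

Start: 1332 minutes from midnight
Subtract: 299 minutes
Remaining: 1332 - 299 = 1033
Hours: 17, Minutes: 13


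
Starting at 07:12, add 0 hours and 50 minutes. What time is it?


Start: 432 minutes from midnight
Add: 50 minutes
Total: 482 minutes
Hours: 482 ÷ 60 = 8 remainder 2

08:02


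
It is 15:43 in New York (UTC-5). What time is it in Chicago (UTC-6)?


Time difference = UTC-6 - UTC-5 = -1 hours
New hour = (15 -1) mod 24
= 14 mod 24 = 14
Minutes unchanged → 14:43

14:43


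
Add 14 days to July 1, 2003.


July 15, 2003

Start: July 1, 2003
Add 14 days
July 1 + 14 = July 15, 2003


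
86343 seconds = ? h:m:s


Hours: 86343 ÷ 3600 = 23 remainder 3543
Minutes: 3543 ÷ 60 = 59 remainder 3
Seconds: 3

23h 59m 3s


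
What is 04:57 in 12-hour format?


4:57 AM

Hour: 4
4 < 12 → AM


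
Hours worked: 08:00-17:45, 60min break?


8h 45m (525 minutes)

Total time = (17×60+45) - (8×60+0)
= 1065 - 480 = 585 min
Minus break: 585 - 60 = 525 min
= 8h 45m


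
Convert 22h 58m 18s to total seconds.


Hours: 22 × 3600 = 79200
Minutes: 58 × 60 = 3480
Seconds: 18
Total = 79200 + 3480 + 18 = 82698

82698 seconds


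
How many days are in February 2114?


28 days

Month: February (month 2)
February: 28 or 29 (leap year)
2114 leap year? No


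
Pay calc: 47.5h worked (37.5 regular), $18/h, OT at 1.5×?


Regular: 37.5h × $18 = $675.00
Overtime: 47.5 - 37.5 = 10.0h
OT pay: 10.0h × $18 × 1.5 = $270.00
Total = $675.00 + $270.00 = $945.00

$945.00


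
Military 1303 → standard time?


1:03 PM

Hour: 13
13 - 12 = 1 → PM


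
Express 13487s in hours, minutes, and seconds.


Hours: 13487 ÷ 3600 = 3 remainder 2687
Minutes: 2687 ÷ 60 = 44 remainder 47
Seconds: 47

3h 44m 47s


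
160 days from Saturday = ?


Friday

Start: Saturday (index 5)
(5 + 160) mod 7
= 165 mod 7
= 4
Index 4 → Friday


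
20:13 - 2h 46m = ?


Start: 1213 minutes from midnight
Subtract: 166 minutes
Remaining: 1213 - 166 = 1047
Hours: 17, Minutes: 27

17:27


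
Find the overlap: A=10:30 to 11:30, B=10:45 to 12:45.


45 minutes

Meeting A: 630-690 (in minutes from midnight)
Meeting B: 645-765
Overlap start = max(630, 645) = 645
Overlap end = min(690, 765) = 690
Overlap = max(0, 690 - 645) = 45 min


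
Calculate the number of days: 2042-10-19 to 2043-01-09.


From October 19, 2042 to January 9, 2043
Rest of October 2042: 31 - 19 = 12
Full months: November 30, December 31
Days into January 2043: 9
Total = 12 + 30 + 31 + 9 = 82 days

82 days


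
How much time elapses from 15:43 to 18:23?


End time in minutes: 18×60 + 23 = 1103
Start time in minutes: 15×60 + 43 = 943
Difference = 1103 - 943 = 160 minutes
= 2 hours 40 minutes

2h 40m


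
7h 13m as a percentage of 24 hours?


Total minutes: 7×60 + 13 = 433
Day = 24×60 = 1440 minutes
Fraction = 433/1440 ≈ 0.3007
As a percentage: 433/1440 × 100 ≈ 30.07%

0.3007 (30.07%)


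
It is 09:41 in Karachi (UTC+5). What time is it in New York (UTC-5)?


Time difference = UTC-5 - UTC+5 = -10 hours
New hour = (9 -10) mod 24
= -1 mod 24 = 23
Minutes unchanged → 23:41; -1 < 0 → previous day

23:41 (previous day)


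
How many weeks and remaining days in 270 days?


38 weeks 4 days

Weeks: 270 ÷ 7 = 38 remainder 4


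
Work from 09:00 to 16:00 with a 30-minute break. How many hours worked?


Total time = (16×60+0) - (9×60+0)
= 960 - 540 = 420 min
Minus break: 420 - 30 = 390 min
= 6h 30m

6h 30m (390 minutes)


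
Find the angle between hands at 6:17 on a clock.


Hour hand = 6×30 + 17×0.5 = 188.5°
Minute hand = 17×6 = 102°
Difference = |188.5 - 102| = 86.5°

86.5°


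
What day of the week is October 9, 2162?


Zeller's congruence:
q=9, m=10, k=62, j=21
h = (9 + ⌊13×11/5⌋ + 62 + ⌊62/4⌋ + ⌊21/4⌋ - 2×21) mod 7
= (9 + 28 + 62 + 15 + 5 - 42) mod 7
= 77 mod 7 = 0
h=0 → Saturday

Saturday


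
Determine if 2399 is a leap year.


No

Rules: divisible by 4 AND (not by 100 OR by 400)
2399 ÷ 4 = 599 remainder 3 → not divisible by 4
Not divisible by 4 → not a leap year


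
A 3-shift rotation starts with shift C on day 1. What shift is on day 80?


Shifts: A, B, C
Start: C (index 2)
Day 80: (2 + 80 - 1) mod 3
= 81 mod 3
= 0
Index 0 → shift A

Shift A


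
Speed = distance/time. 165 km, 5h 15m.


31.4 km/h

Distance: 165 km
Time: 5h 15m = 315 min = 315/60 = 21/4 hours
Speed = 165 ÷ (21/4) = 165 × 4 / 21 = 660/21 ≈ 31.4 km/h


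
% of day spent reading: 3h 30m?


Time: 210 minutes
Day: 1440 minutes
Percentage = (210/1440) × 100 ≈ 14.6%

14.6%


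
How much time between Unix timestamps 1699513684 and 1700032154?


518470 seconds (144.0 hours / 6.00 days)

Difference = 1700032154 - 1699513684 = 518470 seconds
In hours: 518470 / 3600 ≈ 144.0
In days: 518470 / 86400 ≈ 6.00


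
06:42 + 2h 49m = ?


Start: 402 minutes from midnight
Add: 169 minutes
Total: 571 minutes
Hours: 571 ÷ 60 = 9 remainder 31

09:31


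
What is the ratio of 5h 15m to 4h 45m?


Duration 1: 315 minutes
Duration 2: 285 minutes
Ratio = 315:285
GCD = 15
Simplified = 21:19
As a decimal: 21/19 ≈ 1.11

21:19 (1.11)


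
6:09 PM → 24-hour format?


Input: 6:09 PM
PM: 6 + 12 = 18

18:09


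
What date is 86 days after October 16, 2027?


January 10, 2028

Start: October 16, 2027
Add 86 days
October 16 → November 1: 31 - 16 + 1 = 16 days (86 - 16 = 70 left)
November 1 → December 1: 30 - 1 + 1 = 30 days (70 - 30 = 40 left)
December 1 → January 1: 31 - 1 + 1 = 31 days (40 - 31 = 9 left)
January 1 + 9 = January 10, 2028


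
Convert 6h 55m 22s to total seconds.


24922 seconds

Hours: 6 × 3600 = 21600
Minutes: 55 × 60 = 3300
Seconds: 22
Total = 21600 + 3300 + 22 = 24922


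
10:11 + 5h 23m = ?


15:34

Start: 611 minutes from midnight
Add: 323 minutes
Total: 934 minutes
Hours: 934 ÷ 60 = 15 remainder 34


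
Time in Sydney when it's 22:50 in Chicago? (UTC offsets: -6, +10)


Time difference = UTC+10 - UTC-6 = +16 hours
New hour = (22 + 16) mod 24
= 38 mod 24 = 14
Minutes unchanged → 14:50; 38 ≥ 24 → next day

14:50 (next day)


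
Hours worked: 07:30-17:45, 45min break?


Total time = (17×60+45) - (7×60+30)
= 1065 - 450 = 615 min
Minus break: 615 - 45 = 570 min
= 9h 30m

9h 30m (570 minutes)


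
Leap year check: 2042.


No

Rules: divisible by 4 AND (not by 100 OR by 400)
2042 ÷ 4 = 510 remainder 2 → not divisible by 4
Not divisible by 4 → not a leap year


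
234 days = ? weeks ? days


33 weeks 3 days

Weeks: 234 ÷ 7 = 33 remainder 3


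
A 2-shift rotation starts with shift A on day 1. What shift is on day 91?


Shifts: A, B
Start: A (index 0)
Day 91: (0 + 91 - 1) mod 2
= 90 mod 2
= 0
Index 0 → shift A

Shift A


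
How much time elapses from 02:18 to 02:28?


End time in minutes: 2×60 + 28 = 148
Start time in minutes: 2×60 + 18 = 138
Difference = 148 - 138 = 10 minutes
= 0 hours 10 minutes

0h 10m


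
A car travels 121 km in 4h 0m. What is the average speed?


Distance: 121 km
Time: 4 hours
Speed = 121 / 4 ≈ 30.3 km/h

30.3 km/h


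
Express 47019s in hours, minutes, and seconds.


Hours: 47019 ÷ 3600 = 13 remainder 219
Minutes: 219 ÷ 60 = 3 remainder 39
Seconds: 39

13h 3m 39s


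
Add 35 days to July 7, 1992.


August 11, 1992

Start: July 7, 1992
Add 35 days
July 7 → August 1: 31 - 7 + 1 = 25 days (35 - 25 = 10 left)
August 1 + 10 = August 11, 1992


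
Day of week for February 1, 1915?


Monday

Zeller's congruence:
q=1, m=14, k=14, j=19
h = (1 + ⌊13×15/5⌋ + 14 + ⌊14/4⌋ + ⌊19/4⌋ - 2×19) mod 7
= (1 + 39 + 14 + 3 + 4 - 38) mod 7
= 23 mod 7 = 2
h=2 → Monday


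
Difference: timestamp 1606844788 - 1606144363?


700425 seconds (194.6 hours / 8.11 days)

Difference = 1606844788 - 1606144363 = 700425 seconds
In hours: 700425 / 3600 ≈ 194.6
In days: 700425 / 86400 ≈ 8.11


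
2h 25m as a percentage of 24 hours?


Total minutes: 2×60 + 25 = 145
Day = 24×60 = 1440 minutes
Fraction = 145/1440 ≈ 0.1007
As a percentage: 145/1440 × 100 ≈ 10.07%

0.1007 (10.07%)


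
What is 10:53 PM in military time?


22:53

Input: 10:53 PM
PM: 10 + 12 = 22


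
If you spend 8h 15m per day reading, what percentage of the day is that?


34.4%

Time: 495 minutes
Day: 1440 minutes
Percentage = (495/1440) × 100 ≈ 34.4%


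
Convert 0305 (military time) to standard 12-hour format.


Hour: 3
3 < 12 → AM

3:05 AM


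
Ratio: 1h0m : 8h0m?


Duration 1: 60 minutes
Duration 2: 480 minutes
Ratio = 60:480
GCD = 60
Simplified = 1:8
As a decimal: 1/8 ≈ 0.13

1:8 (0.13)


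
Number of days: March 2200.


Month: March (month 3)
March has 31 days

31 days


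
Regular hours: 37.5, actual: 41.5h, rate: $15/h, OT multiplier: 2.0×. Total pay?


Regular: 37.5h × $15 = $562.50
Overtime: 41.5 - 37.5 = 4.0h
OT pay: 4.0h × $15 × 2.0 = $120.00
Total = $562.50 + $120.00 = $682.50

$682.50


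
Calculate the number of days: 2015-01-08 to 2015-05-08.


120 days

From January 8, 2015 to May 8, 2015
Rest of January 2015: 31 - 8 = 23
Full months: February 2015 28, March 31, April 30
Days into May 2015: 8
Total = 23 + 28 + 31 + 30 + 8 = 120 days


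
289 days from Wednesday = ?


Friday

Start: Wednesday (index 2)
(2 + 289) mod 7
= 291 mod 7
= 4
Index 4 → Friday


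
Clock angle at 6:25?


42.5°

Hour hand = 6×30 + 25×0.5 = 192.5°
Minute hand = 25×6 = 150°
Difference = |192.5 - 150| = 42.5°


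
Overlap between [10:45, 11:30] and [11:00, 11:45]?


30 minutes

Meeting A: 645-690 (in minutes from midnight)
Meeting B: 660-705
Overlap start = max(645, 660) = 660
Overlap end = min(690, 705) = 690
Overlap = max(0, 690 - 660) = 30 min


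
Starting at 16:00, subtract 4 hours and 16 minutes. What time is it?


Start: 960 minutes from midnight
Subtract: 256 minutes
Remaining: 960 - 256 = 704
Hours: 11, Minutes: 44

11:44


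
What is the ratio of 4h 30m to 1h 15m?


Duration 1: 270 minutes
Duration 2: 75 minutes
Ratio = 270:75
GCD = 15
Simplified = 18:5
As a decimal: 18/5 = 3.60

18:5 (3.60)


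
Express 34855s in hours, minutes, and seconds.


9h 40m 55s

Hours: 34855 ÷ 3600 = 9 remainder 2455
Minutes: 2455 ÷ 60 = 40 remainder 55
Seconds: 55


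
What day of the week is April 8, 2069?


Zeller's congruence:
q=8, m=4, k=69, j=20
h = (8 + ⌊13×5/5⌋ + 69 + ⌊69/4⌋ + ⌊20/4⌋ - 2×20) mod 7
= (8 + 13 + 69 + 17 + 5 - 40) mod 7
= 72 mod 7 = 2
h=2 → Monday

Monday


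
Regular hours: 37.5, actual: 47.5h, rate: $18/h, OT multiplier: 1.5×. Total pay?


$945.00

Regular: 37.5h × $18 = $675.00
Overtime: 47.5 - 37.5 = 10.0h
OT pay: 10.0h × $18 × 1.5 = $270.00
Total = $675.00 + $270.00 = $945.00


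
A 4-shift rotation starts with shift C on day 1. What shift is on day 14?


Shifts: A, B, C, D
Start: C (index 2)
Day 14: (2 + 14 - 1) mod 4
= 15 mod 4
= 3
Index 3 → shift D

Shift D


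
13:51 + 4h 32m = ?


Start: 831 minutes from midnight
Add: 272 minutes
Total: 1103 minutes
Hours: 1103 ÷ 60 = 18 remainder 23

18:23


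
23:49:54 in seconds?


Hours: 23 × 3600 = 82800
Minutes: 49 × 60 = 2940
Seconds: 54
Total = 82800 + 2940 + 54 = 85794

85794 seconds


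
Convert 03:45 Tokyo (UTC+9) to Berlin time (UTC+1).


19:45 (previous day)

Time difference = UTC+1 - UTC+9 = -8 hours
New hour = (3 -8) mod 24
= -5 mod 24 = 19
Minutes unchanged → 19:45; -5 < 0 → previous day


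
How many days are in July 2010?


Month: July (month 7)
July has 31 days

31 days


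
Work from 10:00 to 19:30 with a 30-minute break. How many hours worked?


9h 0m (540 minutes)

Total time = (19×60+30) - (10×60+0)
= 1170 - 600 = 570 min
Minus break: 570 - 30 = 540 min
= 9h 0m


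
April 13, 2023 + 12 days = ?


April 25, 2023

Start: April 13, 2023
Add 12 days
April 13 + 12 = April 25, 2023


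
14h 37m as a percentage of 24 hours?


0.6090 (60.90%)

Total minutes: 14×60 + 37 = 877
Day = 24×60 = 1440 minutes
Fraction = 877/1440 ≈ 0.6090
As a percentage: 877/1440 × 100 ≈ 60.90%


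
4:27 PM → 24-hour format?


Input: 4:27 PM
PM: 4 + 12 = 16

16:27


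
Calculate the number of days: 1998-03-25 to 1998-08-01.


From March 25, 1998 to August 1, 1998
Rest of March 1998: 31 - 25 = 6
Full months: April 30, May 31, June 30, July 31
Days into August 1998: 1
Total = 6 + 30 + 31 + 30 + 31 + 1 = 129 days

129 days


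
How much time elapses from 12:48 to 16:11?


End time in minutes: 16×60 + 11 = 971
Start time in minutes: 12×60 + 48 = 768
Difference = 971 - 768 = 203 minutes
= 3 hours 23 minutes

3h 23m


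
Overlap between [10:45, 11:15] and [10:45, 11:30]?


Meeting A: 645-675 (in minutes from midnight)
Meeting B: 645-690
Overlap start = max(645, 645) = 645
Overlap end = min(675, 690) = 675
Overlap = max(0, 675 - 645) = 30 min

30 minutes


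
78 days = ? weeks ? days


Weeks: 78 ÷ 7 = 11 remainder 1

11 weeks 1 days


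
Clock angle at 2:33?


121.5°

Hour hand = 2×30 + 33×0.5 = 76.5°
Minute hand = 33×6 = 198°
Difference = |76.5 - 198| = 121.5°


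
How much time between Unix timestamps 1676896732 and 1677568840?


672108 seconds (186.7 hours / 7.78 days)

Difference = 1677568840 - 1676896732 = 672108 seconds
In hours: 672108 / 3600 ≈ 186.7
In days: 672108 / 86400 ≈ 7.78


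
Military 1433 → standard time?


Hour: 14
14 - 12 = 2 → PM

2:33 PM


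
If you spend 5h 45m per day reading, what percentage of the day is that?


Time: 345 minutes
Day: 1440 minutes
Percentage = (345/1440) × 100 ≈ 24.0%

24.0%


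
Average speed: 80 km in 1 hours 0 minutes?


Distance: 80 km
Time: 1 hours
Speed = 80 / 1 = 80.0 km/h

80.0 km/h


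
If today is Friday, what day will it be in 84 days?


Friday

Start: Friday (index 4)
(4 + 84) mod 7
= 88 mod 7
= 4
Index 4 → Friday


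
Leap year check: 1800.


Rules: divisible by 4 AND (not by 100 OR by 400)
1800 ÷ 4 = 450 exactly → divisible by 4
1800 ÷ 100 = 18 exactly → divisible by 100
1800 ÷ 400 = 4 remainder 200 → not divisible by 400
Divisible by 100 but not by 400 → not a leap year

No


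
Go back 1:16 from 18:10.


Start: 1090 minutes from midnight
Subtract: 76 minutes
Remaining: 1090 - 76 = 1014
Hours: 16, Minutes: 54

16:54


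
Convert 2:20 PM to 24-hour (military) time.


Input: 2:20 PM
PM: 2 + 12 = 14

14:20


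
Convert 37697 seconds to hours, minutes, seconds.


10h 28m 17s

Hours: 37697 ÷ 3600 = 10 remainder 1697
Minutes: 1697 ÷ 60 = 28 remainder 17
Seconds: 17


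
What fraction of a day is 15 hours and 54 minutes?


Total minutes: 15×60 + 54 = 954
Day = 24×60 = 1440 minutes
Fraction = 954/1440 = 0.6625
As a percentage: 954/1440 × 100 = 66.25%

0.6625 (66.25%)


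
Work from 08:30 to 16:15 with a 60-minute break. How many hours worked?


Total time = (16×60+15) - (8×60+30)
= 975 - 510 = 465 min
Minus break: 465 - 60 = 405 min
= 6h 45m

6h 45m (405 minutes)


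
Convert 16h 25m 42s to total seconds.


Hours: 16 × 3600 = 57600
Minutes: 25 × 60 = 1500
Seconds: 42
Total = 57600 + 1500 + 42 = 59142

59142 seconds


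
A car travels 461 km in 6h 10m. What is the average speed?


Distance: 461 km
Time: 6h 10m = 370 min = 370/60 = 37/6 hours
Speed = 461 ÷ (37/6) = 461 × 6 / 37 = 2766/37 ≈ 74.8 km/h

74.8 km/h


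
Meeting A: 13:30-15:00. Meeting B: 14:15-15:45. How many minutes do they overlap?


45 minutes

Meeting A: 810-900 (in minutes from midnight)
Meeting B: 855-945
Overlap start = max(810, 855) = 855
Overlap end = min(900, 945) = 900
Overlap = max(0, 900 - 855) = 45 min


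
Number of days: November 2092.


Month: November (month 11)
November has 30 days

30 days


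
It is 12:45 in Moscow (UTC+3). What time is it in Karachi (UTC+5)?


14:45

Time difference = UTC+5 - UTC+3 = +2 hours
New hour = (12 + 2) mod 24
= 14 mod 24 = 14
Minutes unchanged → 14:45


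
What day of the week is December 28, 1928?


Friday

Zeller's congruence:
q=28, m=12, k=28, j=19
h = (28 + ⌊13×13/5⌋ + 28 + ⌊28/4⌋ + ⌊19/4⌋ - 2×19) mod 7
= (28 + 33 + 28 + 7 + 4 - 38) mod 7
= 62 mod 7 = 6
h=6 → Friday


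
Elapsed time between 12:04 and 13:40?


End time in minutes: 13×60 + 40 = 820
Start time in minutes: 12×60 + 4 = 724
Difference = 820 - 724 = 96 minutes
= 1 hours 36 minutes

1h 36m


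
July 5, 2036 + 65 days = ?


September 8, 2036

Start: July 5, 2036
Add 65 days
July 5 → August 1: 31 - 5 + 1 = 27 days (65 - 27 = 38 left)
August 1 → September 1: 31 - 1 + 1 = 31 days (38 - 31 = 7 left)
September 1 + 7 = September 8, 2036


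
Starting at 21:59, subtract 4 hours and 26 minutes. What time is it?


Start: 1319 minutes from midnight
Subtract: 266 minutes
Remaining: 1319 - 266 = 1053
Hours: 17, Minutes: 33

17:33


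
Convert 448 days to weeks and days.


64 weeks 0 days

Weeks: 448 ÷ 7 = 64 remainder 0


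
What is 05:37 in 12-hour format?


Hour: 5
5 < 12 → AM

5:37 AM


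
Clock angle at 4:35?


Hour hand = 4×30 + 35×0.5 = 137.5°
Minute hand = 35×6 = 210°
Difference = |137.5 - 210| = 72.5°

72.5°


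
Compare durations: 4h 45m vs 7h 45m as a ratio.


Duration 1: 285 minutes
Duration 2: 465 minutes
Ratio = 285:465
GCD = 15
Simplified = 19:31
As a decimal: 19/31 ≈ 0.61

19:31 (0.61)


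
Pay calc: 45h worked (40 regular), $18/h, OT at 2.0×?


$900.00

Regular: 40h × $18 = $720.00
Overtime: 45 - 40 = 5h
OT pay: 5h × $18 × 2.0 = $180.00
Total = $720.00 + $180.00 = $900.00


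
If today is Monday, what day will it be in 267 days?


Tuesday

Start: Monday (index 0)
(0 + 267) mod 7
= 267 mod 7
= 1
Index 1 → Tuesday


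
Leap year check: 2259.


No

Rules: divisible by 4 AND (not by 100 OR by 400)
2259 ÷ 4 = 564 remainder 3 → not divisible by 4
Not divisible by 4 → not a leap year


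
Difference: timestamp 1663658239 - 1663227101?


431138 seconds (119.8 hours / 4.99 days)

Difference = 1663658239 - 1663227101 = 431138 seconds
In hours: 431138 / 3600 ≈ 119.8
In days: 431138 / 86400 ≈ 4.99


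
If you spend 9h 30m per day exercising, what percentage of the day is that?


39.6%

Time: 570 minutes
Day: 1440 minutes
Percentage = (570/1440) × 100 ≈ 39.6%


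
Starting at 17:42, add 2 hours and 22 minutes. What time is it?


Start: 1062 minutes from midnight
Add: 142 minutes
Total: 1204 minutes
Hours: 1204 ÷ 60 = 20 remainder 4

20:04


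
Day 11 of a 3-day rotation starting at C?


Shifts: A, B, C
Start: C (index 2)
Day 11: (2 + 11 - 1) mod 3
= 12 mod 3
= 0
Index 0 → shift A

Shift A


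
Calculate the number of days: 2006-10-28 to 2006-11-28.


From October 28, 2006 to November 28, 2006
Rest of October 2006: 31 - 28 = 3
Days into November 2006: 28
Total = 3 + 28 = 31 days

31 days


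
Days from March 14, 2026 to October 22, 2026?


222 days

From March 14, 2026 to October 22, 2026
Rest of March 2026: 31 - 14 = 17
Full months: April 30, May 31, June 30, July 31, August 31, September 30
Days into October 2026: 22
Total = 17 + 30 + 31 + 30 + 31 + 31 + 30 + 22 = 222 days


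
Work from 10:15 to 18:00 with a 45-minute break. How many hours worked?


Total time = (18×60+0) - (10×60+15)
= 1080 - 615 = 465 min
Minus break: 465 - 45 = 420 min
= 7h 0m

7h 0m (420 minutes)


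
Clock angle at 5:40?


70.0°

Hour hand = 5×30 + 40×0.5 = 170.0°
Minute hand = 40×6 = 240°
Difference = |170.0 - 240| = 70.0°


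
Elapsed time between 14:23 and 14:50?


End time in minutes: 14×60 + 50 = 890
Start time in minutes: 14×60 + 23 = 863
Difference = 890 - 863 = 27 minutes
= 0 hours 27 minutes

0h 27m


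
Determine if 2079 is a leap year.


Rules: divisible by 4 AND (not by 100 OR by 400)
2079 ÷ 4 = 519 remainder 3 → not divisible by 4
Not divisible by 4 → not a leap year

No


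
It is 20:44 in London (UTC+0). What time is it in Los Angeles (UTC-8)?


12:44

Time difference = UTC-8 - UTC+0 = -8 hours
New hour = (20 -8) mod 24
= 12 mod 24 = 12
Minutes unchanged → 12:44


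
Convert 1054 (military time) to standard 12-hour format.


Hour: 10
10 < 12 → AM

10:54 AM


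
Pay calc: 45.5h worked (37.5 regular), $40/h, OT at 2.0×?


$2140.00

Regular: 37.5h × $40 = $1500.00
Overtime: 45.5 - 37.5 = 8.0h
OT pay: 8.0h × $40 × 2.0 = $640.00
Total = $1500.00 + $640.00 = $2140.00


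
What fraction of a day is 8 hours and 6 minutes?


0.3375 (33.75%)

Total minutes: 8×60 + 6 = 486
Day = 24×60 = 1440 minutes
Fraction = 486/1440 = 0.3375
As a percentage: 486/1440 × 100 = 33.75%


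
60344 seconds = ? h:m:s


Hours: 60344 ÷ 3600 = 16 remainder 2744
Minutes: 2744 ÷ 60 = 45 remainder 44
Seconds: 44

16h 45m 44s


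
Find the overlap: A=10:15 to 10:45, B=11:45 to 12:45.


Meeting A: 615-645 (in minutes from midnight)
Meeting B: 705-765
Overlap start = max(615, 705) = 705
Overlap end = min(645, 765) = 645
Overlap = max(0, 645 - 705) = 0 min

0 minutes


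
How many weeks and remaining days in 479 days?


Weeks: 479 ÷ 7 = 68 remainder 3

68 weeks 3 days


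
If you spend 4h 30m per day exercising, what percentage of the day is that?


18.8%

Time: 270 minutes
Day: 1440 minutes
Percentage = (270/1440) × 100 ≈ 18.8%


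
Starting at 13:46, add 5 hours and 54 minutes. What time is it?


Start: 826 minutes from midnight
Add: 354 minutes
Total: 1180 minutes
Hours: 1180 ÷ 60 = 19 remainder 40

19:40


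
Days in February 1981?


Month: February (month 2)
February: 28 or 29 (leap year)
1981 leap year? No

28 days


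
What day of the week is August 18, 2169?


Friday

Zeller's congruence:
q=18, m=8, k=69, j=21
h = (18 + ⌊13×9/5⌋ + 69 + ⌊69/4⌋ + ⌊21/4⌋ - 2×21) mod 7
= (18 + 23 + 69 + 17 + 5 - 42) mod 7
= 90 mod 7 = 6
h=6 → Friday


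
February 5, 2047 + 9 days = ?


February 14, 2047

Start: February 5, 2047
Add 9 days
February 5 + 9 = February 14, 2047


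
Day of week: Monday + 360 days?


Start: Monday (index 0)
(0 + 360) mod 7
= 360 mod 7
= 3
Index 3 → Thursday

Thursday


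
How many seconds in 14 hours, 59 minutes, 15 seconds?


Hours: 14 × 3600 = 50400
Minutes: 59 × 60 = 3540
Seconds: 15
Total = 50400 + 3540 + 15 = 53955

53955 seconds


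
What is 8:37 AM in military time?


Input: 8:37 AM
AM hour stays: 8

08:37


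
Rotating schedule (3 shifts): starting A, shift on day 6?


Shift C

Shifts: A, B, C
Start: A (index 0)
Day 6: (0 + 6 - 1) mod 3
= 5 mod 3
= 2
Index 2 → shift C


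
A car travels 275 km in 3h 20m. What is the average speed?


82.5 km/h

Distance: 275 km
Time: 3h 20m = 200 min = 200/60 = 10/3 hours
Speed = 275 ÷ (10/3) = 275 × 3 / 10 = 825/10 = 82.5 km/h


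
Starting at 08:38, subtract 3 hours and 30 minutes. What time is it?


05:08

Start: 518 minutes from midnight
Subtract: 210 minutes
Remaining: 518 - 210 = 308
Hours: 5, Minutes: 8


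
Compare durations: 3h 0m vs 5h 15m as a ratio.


Duration 1: 180 minutes
Duration 2: 315 minutes
Ratio = 180:315
GCD = 45
Simplified = 4:7
As a decimal: 4/7 ≈ 0.57

4:7 (0.57)


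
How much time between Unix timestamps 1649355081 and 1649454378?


Difference = 1649454378 - 1649355081 = 99297 seconds
In hours: 99297 / 3600 ≈ 27.6
In days: 99297 / 86400 ≈ 1.15

99297 seconds (27.6 hours / 1.15 days)


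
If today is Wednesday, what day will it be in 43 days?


Start: Wednesday (index 2)
(2 + 43) mod 7
= 45 mod 7
= 3
Index 3 → Thursday

Thursday


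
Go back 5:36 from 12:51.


Start: 771 minutes from midnight
Subtract: 336 minutes
Remaining: 771 - 336 = 435
Hours: 7, Minutes: 15

07:15


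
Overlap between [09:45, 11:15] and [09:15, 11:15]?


90 minutes

Meeting A: 585-675 (in minutes from midnight)
Meeting B: 555-675
Overlap start = max(585, 555) = 585
Overlap end = min(675, 675) = 675
Overlap = max(0, 675 - 585) = 90 min


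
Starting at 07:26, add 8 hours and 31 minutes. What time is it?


Start: 446 minutes from midnight
Add: 511 minutes
Total: 957 minutes
Hours: 957 ÷ 60 = 15 remainder 57

15:57


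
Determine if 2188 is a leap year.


Rules: divisible by 4 AND (not by 100 OR by 400)
2188 ÷ 4 = 547 exactly → divisible by 4
2188 ÷ 100 = 21 remainder 88 → not divisible by 100
Divisible by 4 but not by 100 → leap year

Yes


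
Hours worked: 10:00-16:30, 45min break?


5h 45m (345 minutes)

Total time = (16×60+30) - (10×60+0)
= 990 - 600 = 390 min
Minus break: 390 - 45 = 345 min
= 5h 45m


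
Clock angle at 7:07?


171.5°

Hour hand = 7×30 + 7×0.5 = 213.5°
Minute hand = 7×6 = 42°
Difference = |213.5 - 42| = 171.5°


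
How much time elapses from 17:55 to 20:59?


3h 4m

End time in minutes: 20×60 + 59 = 1259
Start time in minutes: 17×60 + 55 = 1075
Difference = 1259 - 1075 = 184 minutes
= 3 hours 4 minutes


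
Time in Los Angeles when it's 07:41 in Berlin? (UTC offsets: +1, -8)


Time difference = UTC-8 - UTC+1 = -9 hours
New hour = (7 -9) mod 24
= -2 mod 24 = 22
Minutes unchanged → 22:41; -2 < 0 → previous day

22:41 (previous day)


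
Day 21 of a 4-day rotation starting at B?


Shifts: A, B, C, D
Start: B (index 1)
Day 21: (1 + 21 - 1) mod 4
= 21 mod 4
= 1
Index 1 → shift B

Shift B


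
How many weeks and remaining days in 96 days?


Weeks: 96 ÷ 7 = 13 remainder 5

13 weeks 5 days


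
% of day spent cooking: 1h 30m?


Time: 90 minutes
Day: 1440 minutes
Percentage = (90/1440) × 100 ≈ 6.3%

6.3%


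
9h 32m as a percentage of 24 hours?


0.3972 (39.72%)

Total minutes: 9×60 + 32 = 572
Day = 24×60 = 1440 minutes
Fraction = 572/1440 ≈ 0.3972
As a percentage: 572/1440 × 100 ≈ 39.72%


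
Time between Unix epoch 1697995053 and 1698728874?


733821 seconds (203.8 hours / 8.49 days)

Difference = 1698728874 - 1697995053 = 733821 seconds
In hours: 733821 / 3600 ≈ 203.8
In days: 733821 / 86400 ≈ 8.49


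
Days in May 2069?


31 days

Month: May (month 5)
May has 31 days


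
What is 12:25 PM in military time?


12:25

Input: 12:25 PM
12 PM → 12 (noon)


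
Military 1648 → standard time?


4:48 PM

Hour: 16
16 - 12 = 4 → PM


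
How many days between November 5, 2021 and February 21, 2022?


From November 5, 2021 to February 21, 2022
Rest of November 2021: 30 - 5 = 25
Full months: December 31, January 31
Days into February 2022: 21
Total = 25 + 31 + 31 + 21 = 108 days

108 days


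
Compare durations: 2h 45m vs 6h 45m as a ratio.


Duration 1: 165 minutes
Duration 2: 405 minutes
Ratio = 165:405
GCD = 15
Simplified = 11:27
As a decimal: 11/27 ≈ 0.41

11:27 (0.41)


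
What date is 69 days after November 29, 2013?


Start: November 29, 2013
Add 69 days
November 29 → December 1: 30 - 29 + 1 = 2 days (69 - 2 = 67 left)
December 1 → January 1: 31 - 1 + 1 = 31 days (67 - 31 = 36 left)
January 1 → February 1: 31 - 1 + 1 = 31 days (36 - 31 = 5 left)
February 1 + 5 = February 6, 2014

February 6, 2014


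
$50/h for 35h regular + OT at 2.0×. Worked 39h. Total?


$2150.00

Regular: 35h × $50 = $1750.00
Overtime: 39 - 35 = 4h
OT pay: 4h × $50 × 2.0 = $400.00
Total = $1750.00 + $400.00 = $2150.00


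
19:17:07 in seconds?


69427 seconds

Hours: 19 × 3600 = 68400
Minutes: 17 × 60 = 1020
Seconds: 7
Total = 68400 + 1020 + 7 = 69427


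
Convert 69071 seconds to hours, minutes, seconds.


Hours: 69071 ÷ 3600 = 19 remainder 671
Minutes: 671 ÷ 60 = 11 remainder 11
Seconds: 11

19h 11m 11s


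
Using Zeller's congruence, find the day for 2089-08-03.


Wednesday

Zeller's congruence:
q=3, m=8, k=89, j=20
h = (3 + ⌊13×9/5⌋ + 89 + ⌊89/4⌋ + ⌊20/4⌋ - 2×20) mod 7
= (3 + 23 + 89 + 22 + 5 - 40) mod 7
= 102 mod 7 = 4
h=4 → Wednesday


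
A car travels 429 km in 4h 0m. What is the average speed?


107.3 km/h

Distance: 429 km
Time: 4 hours
Speed = 429 / 4 ≈ 107.3 km/h


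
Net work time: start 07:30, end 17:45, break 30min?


Total time = (17×60+45) - (7×60+30)
= 1065 - 450 = 615 min
Minus break: 615 - 30 = 585 min
= 9h 45m

9h 45m (585 minutes)


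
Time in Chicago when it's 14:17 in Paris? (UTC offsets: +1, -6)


Time difference = UTC-6 - UTC+1 = -7 hours
New hour = (14 -7) mod 24
= 7 mod 24 = 7
Minutes unchanged → 07:17

07:17


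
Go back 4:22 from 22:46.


Start: 1366 minutes from midnight
Subtract: 262 minutes
Remaining: 1366 - 262 = 1104
Hours: 18, Minutes: 24

18:24


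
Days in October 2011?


Month: October (month 10)
October has 31 days

31 days


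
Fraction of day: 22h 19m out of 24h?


0.9299 (92.99%)

Total minutes: 22×60 + 19 = 1339
Day = 24×60 = 1440 minutes
Fraction = 1339/1440 ≈ 0.9299
As a percentage: 1339/1440 × 100 ≈ 92.99%


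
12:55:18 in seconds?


Hours: 12 × 3600 = 43200
Minutes: 55 × 60 = 3300
Seconds: 18
Total = 43200 + 3300 + 18 = 46518

46518 seconds


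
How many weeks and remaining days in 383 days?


54 weeks 5 days

Weeks: 383 ÷ 7 = 54 remainder 5


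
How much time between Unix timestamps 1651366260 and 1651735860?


Difference = 1651735860 - 1651366260 = 369600 seconds
In hours: 369600 / 3600 ≈ 102.7
In days: 369600 / 86400 ≈ 4.28

369600 seconds (102.7 hours / 4.28 days)


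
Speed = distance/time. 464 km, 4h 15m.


109.2 km/h

Distance: 464 km
Time: 4h 15m = 255 min = 255/60 = 17/4 hours
Speed = 464 ÷ (17/4) = 464 × 4 / 17 = 1856/17 ≈ 109.2 km/h


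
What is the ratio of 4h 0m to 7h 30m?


Duration 1: 240 minutes
Duration 2: 450 minutes
Ratio = 240:450
GCD = 30
Simplified = 8:15
As a decimal: 8/15 ≈ 0.53

8:15 (0.53)


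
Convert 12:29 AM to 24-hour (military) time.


Input: 12:29 AM
12 AM → 00 (midnight)

00:29


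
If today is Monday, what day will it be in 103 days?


Start: Monday (index 0)
(0 + 103) mod 7
= 103 mod 7
= 5
Index 5 → Saturday

Saturday


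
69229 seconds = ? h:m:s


Hours: 69229 ÷ 3600 = 19 remainder 829
Minutes: 829 ÷ 60 = 13 remainder 49
Seconds: 49

19h 13m 49s


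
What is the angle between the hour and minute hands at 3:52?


Hour hand = 3×30 + 52×0.5 = 116.0°
Minute hand = 52×6 = 312°
Difference = |116.0 - 312| = 196.0°
Since > 180°: 360 - 196.0 = 164.0°

164.0°


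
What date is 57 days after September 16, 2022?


Start: September 16, 2022
Add 57 days
September 16 → October 1: 30 - 16 + 1 = 15 days (57 - 15 = 42 left)
October 1 → November 1: 31 - 1 + 1 = 31 days (42 - 31 = 11 left)
November 1 + 11 = November 12, 2022

November 12, 2022


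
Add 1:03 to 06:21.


07:24

Start: 381 minutes from midnight
Add: 63 minutes
Total: 444 minutes
Hours: 444 ÷ 60 = 7 remainder 24


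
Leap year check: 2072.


Yes

Rules: divisible by 4 AND (not by 100 OR by 400)
2072 ÷ 4 = 518 exactly → divisible by 4
2072 ÷ 100 = 20 remainder 72 → not divisible by 100
Divisible by 4 but not by 100 → leap year


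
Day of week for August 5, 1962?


Sunday

Zeller's congruence:
q=5, m=8, k=62, j=19
h = (5 + ⌊13×9/5⌋ + 62 + ⌊62/4⌋ + ⌊19/4⌋ - 2×19) mod 7
= (5 + 23 + 62 + 15 + 4 - 38) mod 7
= 71 mod 7 = 1
h=1 → Sunday


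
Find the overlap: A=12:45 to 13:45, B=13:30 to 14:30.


Meeting A: 765-825 (in minutes from midnight)
Meeting B: 810-870
Overlap start = max(765, 810) = 810
Overlap end = min(825, 870) = 825
Overlap = max(0, 825 - 810) = 15 min

15 minutes


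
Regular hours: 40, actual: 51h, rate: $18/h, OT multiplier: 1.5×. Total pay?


$1017.00

Regular: 40h × $18 = $720.00
Overtime: 51 - 40 = 11h
OT pay: 11h × $18 × 1.5 = $297.00
Total = $720.00 + $297.00 = $1017.00


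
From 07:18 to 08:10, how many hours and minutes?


End time in minutes: 8×60 + 10 = 490
Start time in minutes: 7×60 + 18 = 438
Difference = 490 - 438 = 52 minutes
= 0 hours 52 minutes

0h 52m


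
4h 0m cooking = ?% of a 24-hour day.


Time: 240 minutes
Day: 1440 minutes
Percentage = (240/1440) × 100 ≈ 16.7%

16.7%


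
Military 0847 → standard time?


Hour: 8
8 < 12 → AM

8:47 AM


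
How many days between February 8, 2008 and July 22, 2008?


From February 8, 2008 to July 22, 2008
Rest of February 2008: 29 - 8 = 21
Full months: March 31, April 30, May 31, June 30
Days into July 2008: 22
Total = 21 + 31 + 30 + 31 + 30 + 22 = 165 days

165 days


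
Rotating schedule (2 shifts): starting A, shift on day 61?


Shift A

Shifts: A, B
Start: A (index 0)
Day 61: (0 + 61 - 1) mod 2
= 60 mod 2
= 0
Index 0 → shift A


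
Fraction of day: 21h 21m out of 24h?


Total minutes: 21×60 + 21 = 1281
Day = 24×60 = 1440 minutes
Fraction = 1281/1440 ≈ 0.8896
As a percentage: 1281/1440 × 100 ≈ 88.96%

0.8896 (88.96%)


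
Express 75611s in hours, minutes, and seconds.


21h 0m 11s

Hours: 75611 ÷ 3600 = 21 remainder 11
Minutes: 11 ÷ 60 = 0 remainder 11
Seconds: 11


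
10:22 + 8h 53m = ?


19:15

Start: 622 minutes from midnight
Add: 533 minutes
Total: 1155 minutes
Hours: 1155 ÷ 60 = 19 remainder 15


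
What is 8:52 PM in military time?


20:52

Input: 8:52 PM
PM: 8 + 12 = 20


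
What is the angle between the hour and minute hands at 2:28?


Hour hand = 2×30 + 28×0.5 = 74.0°
Minute hand = 28×6 = 168°
Difference = |74.0 - 168| = 94.0°

94.0°


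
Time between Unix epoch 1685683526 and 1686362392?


Difference = 1686362392 - 1685683526 = 678866 seconds
In hours: 678866 / 3600 ≈ 188.6
In days: 678866 / 86400 ≈ 7.86

678866 seconds (188.6 hours / 7.86 days)


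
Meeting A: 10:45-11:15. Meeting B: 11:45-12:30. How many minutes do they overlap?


Meeting A: 645-675 (in minutes from midnight)
Meeting B: 705-750
Overlap start = max(645, 705) = 705
Overlap end = min(675, 750) = 675
Overlap = max(0, 675 - 705) = 0 min

0 minutes


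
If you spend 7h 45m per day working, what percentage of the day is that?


Time: 465 minutes
Day: 1440 minutes
Percentage = (465/1440) × 100 ≈ 32.3%

32.3%


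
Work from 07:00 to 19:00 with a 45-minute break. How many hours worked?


11h 15m (675 minutes)

Total time = (19×60+0) - (7×60+0)
= 1140 - 420 = 720 min
Minus break: 720 - 45 = 675 min
= 11h 15m


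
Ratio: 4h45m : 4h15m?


19:17 (1.12)

Duration 1: 285 minutes
Duration 2: 255 minutes
Ratio = 285:255
GCD = 15
Simplified = 19:17
As a decimal: 19/17 ≈ 1.12


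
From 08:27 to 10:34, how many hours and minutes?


End time in minutes: 10×60 + 34 = 634
Start time in minutes: 8×60 + 27 = 507
Difference = 634 - 507 = 127 minutes
= 2 hours 7 minutes

2h 7m


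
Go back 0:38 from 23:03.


22:25

Start: 1383 minutes from midnight
Subtract: 38 minutes
Remaining: 1383 - 38 = 1345
Hours: 22, Minutes: 25


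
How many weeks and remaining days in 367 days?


Weeks: 367 ÷ 7 = 52 remainder 3

52 weeks 3 days


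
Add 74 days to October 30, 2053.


Start: October 30, 2053
Add 74 days
October 30 → November 1: 31 - 30 + 1 = 2 days (74 - 2 = 72 left)
November 1 → December 1: 30 - 1 + 1 = 30 days (72 - 30 = 42 left)
December 1 → January 1: 31 - 1 + 1 = 31 days (42 - 31 = 11 left)
January 1 + 11 = January 12, 2054

January 12, 2054


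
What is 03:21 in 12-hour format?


Hour: 3
3 < 12 → AM

3:21 AM


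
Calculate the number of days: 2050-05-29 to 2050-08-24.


87 days

From May 29, 2050 to August 24, 2050
Rest of May 2050: 31 - 29 = 2
Full months: June 30, July 31
Days into August 2050: 24
Total = 2 + 30 + 31 + 24 = 87 days


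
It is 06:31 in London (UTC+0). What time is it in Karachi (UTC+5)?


Time difference = UTC+5 - UTC+0 = +5 hours
New hour = (6 + 5) mod 24
= 11 mod 24 = 11
Minutes unchanged → 11:31

11:31


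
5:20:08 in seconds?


Hours: 5 × 3600 = 18000
Minutes: 20 × 60 = 1200
Seconds: 8
Total = 18000 + 1200 + 8 = 19208

19208 seconds


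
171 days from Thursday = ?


Sunday

Start: Thursday (index 3)
(3 + 171) mod 7
= 174 mod 7
= 6
Index 6 → Sunday


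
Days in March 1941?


31 days

Month: March (month 3)
March has 31 days


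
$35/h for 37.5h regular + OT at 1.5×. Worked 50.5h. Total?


Regular: 37.5h × $35 = $1312.50
Overtime: 50.5 - 37.5 = 13.0h
OT pay: 13.0h × $35 × 1.5 = $682.50
Total = $1312.50 + $682.50 = $1995.00

$1995.00


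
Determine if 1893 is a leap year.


No

Rules: divisible by 4 AND (not by 100 OR by 400)
1893 ÷ 4 = 473 remainder 1 → not divisible by 4
Not divisible by 4 → not a leap year


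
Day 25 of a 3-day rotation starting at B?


Shifts: A, B, C
Start: B (index 1)
Day 25: (1 + 25 - 1) mod 3
= 25 mod 3
= 1
Index 1 → shift B

Shift B


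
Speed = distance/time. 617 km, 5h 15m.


Distance: 617 km
Time: 5h 15m = 315 min = 315/60 = 21/4 hours
Speed = 617 ÷ (21/4) = 617 × 4 / 21 = 2468/21 ≈ 117.5 km/h

117.5 km/h


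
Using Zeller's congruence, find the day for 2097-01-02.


Zeller's congruence:
q=2, m=13, k=96, j=20
h = (2 + ⌊13×14/5⌋ + 96 + ⌊96/4⌋ + ⌊20/4⌋ - 2×20) mod 7
= (2 + 36 + 96 + 24 + 5 - 40) mod 7
= 123 mod 7 = 4
h=4 → Wednesday

Wednesday


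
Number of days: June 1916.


Month: June (month 6)
June has 30 days

30 days


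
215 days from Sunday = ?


Friday

Start: Sunday (index 6)
(6 + 215) mod 7
= 221 mod 7
= 4
Index 4 → Friday


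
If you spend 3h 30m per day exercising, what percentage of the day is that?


Time: 210 minutes
Day: 1440 minutes
Percentage = (210/1440) × 100 ≈ 14.6%

14.6%


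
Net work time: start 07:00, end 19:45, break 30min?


12h 15m (735 minutes)

Total time = (19×60+45) - (7×60+0)
= 1185 - 420 = 765 min
Minus break: 765 - 30 = 735 min
= 12h 15m


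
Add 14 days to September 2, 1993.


September 16, 1993

Start: September 2, 1993
Add 14 days
September 2 + 14 = September 16, 1993
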